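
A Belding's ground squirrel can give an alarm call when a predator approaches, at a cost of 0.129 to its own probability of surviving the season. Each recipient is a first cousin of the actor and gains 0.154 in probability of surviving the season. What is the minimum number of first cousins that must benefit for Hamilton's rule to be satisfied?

7

r to a first cousin = 0.125 (first cousins share one grandparent pair — two paths of length 4: r = 2·(1/2)^4 = 1/8).
Hamilton's rule: n·r·B > C  ⇒  n > C/(r·B) = 0.129/(0.125·0.154) = 6.701.
The smallest integer exceeding 6.701 is 7.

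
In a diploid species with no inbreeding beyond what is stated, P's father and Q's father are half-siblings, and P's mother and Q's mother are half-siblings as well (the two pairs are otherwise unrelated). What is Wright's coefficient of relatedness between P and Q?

0.125

Wright's path rule: contributions from independent ancestry routes add.
P and Q are related in two ways: half first cousins through their fathers (r = 1/16) and half first cousins through their mothers (r = 1/16).
r = 1/16 + 1/16 = 1/8 = 0.125.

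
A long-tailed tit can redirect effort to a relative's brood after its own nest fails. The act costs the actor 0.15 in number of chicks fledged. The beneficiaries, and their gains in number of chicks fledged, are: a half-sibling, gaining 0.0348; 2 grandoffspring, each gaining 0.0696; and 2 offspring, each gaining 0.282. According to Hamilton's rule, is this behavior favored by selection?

Hamilton's rule: the trait is favored when the sum of r·B over every recipient exceeds the actor's cost C.
r to a half-sibling = 0.25 (half-sibs share one parent — one path of length 2: r = (1/2)^2 = 1/4).
r to a grandoffspring = 0.25 (two parent–offspring links: r = (1/2)^2 = 1/4).
r to an offspring = 1/2 (one parent–offspring link: r = (1/2)^1 = 1/2).
Summing one r·B term per recipient: 1·0.25·0.0348 + 2·0.25·0.0696 + 2·0.5·0.282 = 0.3255.
0.3255 > 0.15: the indirect benefit exceeds the cost.

Yes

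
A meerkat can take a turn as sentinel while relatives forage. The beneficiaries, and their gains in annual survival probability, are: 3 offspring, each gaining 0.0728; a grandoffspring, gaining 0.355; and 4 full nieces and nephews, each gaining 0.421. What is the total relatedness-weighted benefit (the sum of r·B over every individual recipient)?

r to an offspring = 0.5 (one parent–offspring link: r = (1/2)^1 = 1/2).
r to a grandoffspring = 1/4 (two parent–offspring links: r = (1/2)^2 = 1/4).
r to a full niece or nephew = 0.25 (full aunt/uncle↔niece/nephew: two paths of length 3 through the shared grandparent pair: r = 2·(1/2)^3 = 1/4).
Summing one r·B term per recipient: 3·0.5·0.0728 + 1·0.25·0.355 + 4·0.25·0.421 = 0.61895.

0.61895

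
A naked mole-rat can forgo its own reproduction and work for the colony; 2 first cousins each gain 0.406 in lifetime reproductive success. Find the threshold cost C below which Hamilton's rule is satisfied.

0.1015

r to a first cousin = 1/8 (first cousins share one grandparent pair — two paths of length 4: r = 2·(1/2)^4 = 1/8).
Hamilton's rule: n·r·B > C, so the trait is favored while C < n·r·B = 2·0.125·0.406 = 0.1015.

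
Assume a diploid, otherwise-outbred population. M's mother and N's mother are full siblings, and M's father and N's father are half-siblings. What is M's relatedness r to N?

0.1875

Relatedness sums over independent paths through distinct common ancestors.
M and N are related in two ways: first cousins through their mothers (r = 1/8) and half first cousins through their fathers (r = 1/16).
r = 1/8 + 1/16 = 0.1875.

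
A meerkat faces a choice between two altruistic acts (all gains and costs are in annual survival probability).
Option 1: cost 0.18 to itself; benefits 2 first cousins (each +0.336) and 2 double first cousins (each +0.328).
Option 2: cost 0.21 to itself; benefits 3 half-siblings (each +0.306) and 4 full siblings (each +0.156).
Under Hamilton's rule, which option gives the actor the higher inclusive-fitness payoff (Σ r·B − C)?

Option 2

Option 1: r to a first cousin = 0.125.
Option 1: r to a double first cousin = 0.25.
Option 1: Σ r·B − C = (2·0.125·0.336 + 2·0.25·0.328) − 0.18 = 0.068.
Option 2: r to a half-sibling = 0.25.
Option 2: r to a full sibling = 0.5.
Option 2: Σ r·B − C = (3·0.25·0.306 + 4·0.5·0.156) − 0.21 = 0.3315.
Option 2 has the higher net inclusive-fitness payoff.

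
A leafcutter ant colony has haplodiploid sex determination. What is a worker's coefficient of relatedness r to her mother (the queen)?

0.5

One meiotic link between diploid queen and diploid daughter: r = 1/2.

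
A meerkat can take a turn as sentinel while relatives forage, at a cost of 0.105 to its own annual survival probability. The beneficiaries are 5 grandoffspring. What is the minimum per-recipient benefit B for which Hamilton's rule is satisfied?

r to a grandoffspring = 0.25 (two parent–offspring links: r = (1/2)^2 = 1/4).
Hamilton's rule with n recipients of equal r: n·r·B > C, so B > C/(n·r) = 0.105/(5·0.25) = 0.084.

0.084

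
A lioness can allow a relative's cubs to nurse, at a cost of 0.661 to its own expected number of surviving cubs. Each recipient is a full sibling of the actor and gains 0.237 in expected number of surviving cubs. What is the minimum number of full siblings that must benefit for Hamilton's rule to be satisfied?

r to a full sibling = 0.5 (full sibs share both parents — two paths of length 2: r = 2·(1/2)^2 = 1/2).
Hamilton's rule: n·r·B > C  ⇒  n > C/(r·B) = 0.661/(0.5·0.237) = 5.578.
The smallest integer exceeding 5.578 is 6.

6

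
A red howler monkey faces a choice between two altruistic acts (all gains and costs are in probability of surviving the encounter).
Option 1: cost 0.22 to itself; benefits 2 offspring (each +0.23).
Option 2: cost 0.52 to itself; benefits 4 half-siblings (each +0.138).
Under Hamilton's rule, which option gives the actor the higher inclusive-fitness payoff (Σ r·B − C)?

Option 1

Option 1: r to an offspring = 0.5.
Option 1: Σ r·B − C = (2·0.5·0.23) − 0.22 = 0.01.
Option 2: r to a half-sibling = 0.25.
Option 2: Σ r·B − C = (4·0.25·0.138) − 0.52 = -0.382.
Option 1 has the higher net inclusive-fitness payoff.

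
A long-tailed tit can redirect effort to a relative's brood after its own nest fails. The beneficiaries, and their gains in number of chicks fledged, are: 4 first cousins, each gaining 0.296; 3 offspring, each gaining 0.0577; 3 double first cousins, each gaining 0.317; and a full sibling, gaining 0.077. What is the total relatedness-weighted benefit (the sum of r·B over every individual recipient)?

0.5108

r to a first cousin = 0.125 (first cousins share one grandparent pair — two paths of length 4: r = 2·(1/2)^4 = 1/8).
r to an offspring = 1/2 (one parent–offspring link: r = (1/2)^1 = 1/2).
r to a double first cousin = 1/4 (double first cousins share both grandparent pairs — four paths of length 4: r = 4·(1/2)^4 = 1/4).
r to a full sibling = 1/2 (full sibs share both parents — two paths of length 2: r = 2·(1/2)^2 = 1/2).
Summing one r·B term per recipient: 4·0.125·0.296 + 3·0.5·0.0577 + 3·0.25·0.317 + 1·0.5·0.077 = 0.5108.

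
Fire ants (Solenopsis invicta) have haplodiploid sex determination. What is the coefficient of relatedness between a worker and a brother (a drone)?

0.25

Her haploid brother carries none of their father's genes and a random half of their mother's genome; that half matches the maternal half of her own genome with probability 1/2: r = 1/2 · 1/2 = 1/4.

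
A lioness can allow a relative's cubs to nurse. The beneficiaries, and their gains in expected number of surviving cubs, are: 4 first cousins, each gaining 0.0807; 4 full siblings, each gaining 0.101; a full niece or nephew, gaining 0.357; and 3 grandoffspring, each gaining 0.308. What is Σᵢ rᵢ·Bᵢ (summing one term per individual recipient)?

r to a first cousin = 1/8 (first cousins share one grandparent pair — two paths of length 4: r = 2·(1/2)^4 = 1/8).
r to a full sibling = 1/2 (full sibs share both parents — two paths of length 2: r = 2·(1/2)^2 = 1/2).
r to a full niece or nephew = 1/4 (full aunt/uncle↔niece/nephew: two paths of length 3 through the shared grandparent pair: r = 2·(1/2)^3 = 1/4).
r to a grandoffspring = 0.25 (two parent–offspring links: r = (1/2)^2 = 1/4).
Summing one r·B term per recipient: 4·0.125·0.0807 + 4·0.5·0.101 + 1·0.25·0.357 + 3·0.25·0.308 = 0.5626.

0.5626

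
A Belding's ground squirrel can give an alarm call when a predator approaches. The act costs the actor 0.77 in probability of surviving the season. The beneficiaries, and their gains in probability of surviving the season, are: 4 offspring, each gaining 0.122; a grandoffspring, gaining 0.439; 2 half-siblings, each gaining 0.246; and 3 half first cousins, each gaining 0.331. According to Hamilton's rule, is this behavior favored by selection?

Hamilton's rule: the trait is favored when the sum of r·B over every recipient exceeds the actor's cost C.
r to an offspring = 1/2 (one parent–offspring link: r = (1/2)^1 = 1/2).
r to a grandoffspring = 1/4 (two parent–offspring links: r = (1/2)^2 = 1/4).
r to a half-sibling = 0.25 (half-sibs share one parent — one path of length 2: r = (1/2)^2 = 1/4).
r to a half first cousin = 1/16 (half first cousins share one grandparent — one path of length 4: r = (1/2)^4 = 1/16).
Summing one r·B term per recipient: 4·0.5·0.122 + 1·0.25·0.439 + 2·0.25·0.246 + 3·0.0625·0.331 = 0.5388125.
0.5388125 < 0.77: the indirect benefit is less than the cost.

No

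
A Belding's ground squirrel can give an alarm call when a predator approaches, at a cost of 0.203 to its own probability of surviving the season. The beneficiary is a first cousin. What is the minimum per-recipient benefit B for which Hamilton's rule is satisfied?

r to a first cousin = 1/8 (first cousins share one grandparent pair — two paths of length 4: r = 2·(1/2)^4 = 1/8).
Hamilton's rule with n recipients of equal r: n·r·B > C, so B > C/(n·r) = 0.203/(1·0.125) = 1.624.

1.624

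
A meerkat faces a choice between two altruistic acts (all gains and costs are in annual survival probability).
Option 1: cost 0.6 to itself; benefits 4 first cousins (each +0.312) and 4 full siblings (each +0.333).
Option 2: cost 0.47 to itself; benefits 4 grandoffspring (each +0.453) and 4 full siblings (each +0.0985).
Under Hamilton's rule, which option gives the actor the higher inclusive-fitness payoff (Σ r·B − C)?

Option 1

Option 1: r to a first cousin = 0.125.
Option 1: r to a full sibling = 0.5.
Option 1: Σ r·B − C = (4·0.125·0.312 + 4·0.5·0.333) − 0.6 = 0.222.
Option 2: r to a grandoffspring = 0.25.
Option 2: r to a full sibling = 0.5.
Option 2: Σ r·B − C = (4·0.25·0.453 + 4·0.5·0.0985) − 0.47 = 0.18.
Option 1 has the higher net inclusive-fitness payoff.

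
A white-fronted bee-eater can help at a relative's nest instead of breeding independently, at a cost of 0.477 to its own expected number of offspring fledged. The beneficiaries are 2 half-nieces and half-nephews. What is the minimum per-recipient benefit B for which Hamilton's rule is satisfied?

1.908

r to a half-niece or half-nephew = 1/8 (half-aunt/uncle↔niece/nephew: one path of length 3: r = (1/2)^3 = 1/8).
Hamilton's rule with n recipients of equal r: n·r·B > C, so B > C/(n·r) = 0.477/(2·0.125) = 1.908.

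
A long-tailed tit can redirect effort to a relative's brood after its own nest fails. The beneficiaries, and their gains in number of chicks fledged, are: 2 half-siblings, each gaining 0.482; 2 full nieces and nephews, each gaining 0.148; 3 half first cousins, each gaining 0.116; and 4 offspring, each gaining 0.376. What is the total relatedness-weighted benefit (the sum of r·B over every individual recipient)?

r to a half-sibling = 0.25 (half-sibs share one parent — one path of length 2: r = (1/2)^2 = 1/4).
r to a full niece or nephew = 1/4 (full aunt/uncle↔niece/nephew: two paths of length 3 through the shared grandparent pair: r = 2·(1/2)^3 = 1/4).
r to a half first cousin = 1/16 (half first cousins share one grandparent — one path of length 4: r = (1/2)^4 = 1/16).
r to an offspring = 1/2 (one parent–offspring link: r = (1/2)^1 = 1/2).
Summing one r·B term per recipient: 2·0.25·0.482 + 2·0.25·0.148 + 3·0.0625·0.116 + 4·0.5·0.376 = 1.08875.

1.08875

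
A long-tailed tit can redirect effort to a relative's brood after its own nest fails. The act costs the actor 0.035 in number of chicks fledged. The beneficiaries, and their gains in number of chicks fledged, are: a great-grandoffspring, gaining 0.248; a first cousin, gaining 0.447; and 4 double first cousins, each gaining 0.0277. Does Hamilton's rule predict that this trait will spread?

Hamilton's rule: the trait is favored when the sum of r·B over every recipient exceeds the actor's cost C.
r to a great-grandoffspring = 0.125 (three parent–offspring links: r = (1/2)^3 = 1/8).
r to a first cousin = 1/8 (first cousins share one grandparent pair — two paths of length 4: r = 2·(1/2)^4 = 1/8).
r to a double first cousin = 1/4 (double first cousins share both grandparent pairs — four paths of length 4: r = 4·(1/2)^4 = 1/4).
Summing one r·B term per recipient: 1·0.125·0.248 + 1·0.125·0.447 + 4·0.25·0.0277 = 0.114575.
0.114575 > 0.035: the indirect benefit exceeds the cost.

Yes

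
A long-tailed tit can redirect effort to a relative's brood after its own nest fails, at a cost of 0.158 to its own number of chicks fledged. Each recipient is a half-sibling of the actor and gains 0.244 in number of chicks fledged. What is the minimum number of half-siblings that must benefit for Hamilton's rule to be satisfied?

r to a half-sibling = 1/4 (half-sibs share one parent — one path of length 2: r = (1/2)^2 = 1/4).
Hamilton's rule: n·r·B > C  ⇒  n > C/(r·B) = 0.158/(0.25·0.244) = 2.59.
The smallest integer exceeding 2.59 is 3.

3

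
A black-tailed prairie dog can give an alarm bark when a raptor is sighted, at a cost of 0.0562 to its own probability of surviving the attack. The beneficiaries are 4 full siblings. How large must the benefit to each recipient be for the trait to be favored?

r to a full sibling = 0.5 (full sibs share both parents — two paths of length 2: r = 2·(1/2)^2 = 1/2).
Hamilton's rule with n recipients of equal r: n·r·B > C, so B > C/(n·r) = 0.0562/(4·0.5) = 0.0281.

0.0281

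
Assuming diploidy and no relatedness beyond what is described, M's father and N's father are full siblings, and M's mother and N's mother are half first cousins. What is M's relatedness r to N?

Independent pedigree routes through distinct common ancestors add.
M and N are related in two ways: first cousins through their fathers (r = 1/8) and half second cousins through their mothers (r = 1/64).
r = 1/8 + 1/64 = 9/64 = 0.140625.

0.140625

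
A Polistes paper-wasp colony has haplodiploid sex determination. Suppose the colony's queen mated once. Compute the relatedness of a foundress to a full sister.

0.75

Haplodiploid full sisters inherit their father's entire haploid genome identically (contributing 1/2) and on average half of their mother's contribution (1/2 · 1/2 = 1/4); r = 1/2 + 1/4 = 3/4.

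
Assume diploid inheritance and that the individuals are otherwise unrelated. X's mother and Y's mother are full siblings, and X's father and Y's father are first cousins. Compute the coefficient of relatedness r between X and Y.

With two independent routes of shared ancestry, r is the sum of the two contributions.
X and Y are related in two ways: first cousins through their mothers (r = 1/8) and second cousins through their fathers (r = 1/32).
r = 1/8 + 1/32 = 5/32 = 0.15625.

0.15625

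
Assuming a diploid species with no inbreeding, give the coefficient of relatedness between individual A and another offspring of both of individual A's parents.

0.5

Each parent–offspring link contributes a factor of 1/2, and independent paths through distinct common ancestors add.
Full sibs share both parents — two paths of length 2: r = 2·(1/2)^2 = 1/2.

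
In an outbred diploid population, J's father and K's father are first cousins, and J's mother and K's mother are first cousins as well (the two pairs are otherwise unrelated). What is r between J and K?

0.0625

Relatedness sums over independent paths through distinct common ancestors.
J and K are related in two ways: second cousins through their fathers (r = 1/32) and second cousins through their mothers (r = 1/32).
r = 1/32 + 1/32 = 0.0625.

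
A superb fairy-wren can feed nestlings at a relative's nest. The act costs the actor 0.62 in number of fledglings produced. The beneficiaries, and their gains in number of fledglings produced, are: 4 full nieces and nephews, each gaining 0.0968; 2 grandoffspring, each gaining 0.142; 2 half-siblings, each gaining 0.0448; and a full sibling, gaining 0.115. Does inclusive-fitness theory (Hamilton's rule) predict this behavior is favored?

Hamilton's rule: the trait is favored when the sum of r·B over every recipient exceeds the actor's cost C.
r to a full niece or nephew = 1/4 (full aunt/uncle↔niece/nephew: two paths of length 3 through the shared grandparent pair: r = 2·(1/2)^3 = 1/4).
r to a grandoffspring = 1/4 (two parent–offspring links: r = (1/2)^2 = 1/4).
r to a half-sibling = 0.25 (half-sibs share one parent — one path of length 2: r = (1/2)^2 = 1/4).
r to a full sibling = 1/2 (full sibs share both parents — two paths of length 2: r = 2·(1/2)^2 = 1/2).
Summing one r·B term per recipient: 4·0.25·0.0968 + 2·0.25·0.142 + 2·0.25·0.0448 + 1·0.5·0.115 = 0.2477.
0.2477 < 0.62: the indirect benefit is less than the cost.

No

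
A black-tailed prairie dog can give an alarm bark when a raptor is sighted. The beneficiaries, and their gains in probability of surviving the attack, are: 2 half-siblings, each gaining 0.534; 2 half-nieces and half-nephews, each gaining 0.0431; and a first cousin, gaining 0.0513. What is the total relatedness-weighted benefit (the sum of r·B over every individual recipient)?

r to a half-sibling = 0.25 (half-sibs share one parent — one path of length 2: r = (1/2)^2 = 1/4).
r to a half-niece or half-nephew = 1/8 (half-aunt/uncle↔niece/nephew: one path of length 3: r = (1/2)^3 = 1/8).
r to a first cousin = 0.125 (first cousins share one grandparent pair — two paths of length 4: r = 2·(1/2)^4 = 1/8).
Summing one r·B term per recipient: 2·0.25·0.534 + 2·0.125·0.0431 + 1·0.125·0.0513 = 0.2841875.

0.2841875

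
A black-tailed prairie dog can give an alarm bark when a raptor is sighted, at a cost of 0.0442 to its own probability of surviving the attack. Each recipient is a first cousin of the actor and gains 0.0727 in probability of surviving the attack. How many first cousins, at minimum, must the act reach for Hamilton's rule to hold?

5

r to a first cousin = 0.125 (first cousins share one grandparent pair — two paths of length 4: r = 2·(1/2)^4 = 1/8).
Hamilton's rule: n·r·B > C  ⇒  n > C/(r·B) = 0.0442/(0.125·0.0727) = 4.864.
The smallest integer exceeding 4.864 is 5.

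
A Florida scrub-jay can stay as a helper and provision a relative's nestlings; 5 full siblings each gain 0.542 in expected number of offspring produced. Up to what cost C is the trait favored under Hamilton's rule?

1.355

r to a full sibling = 0.5 (full sibs share both parents — two paths of length 2: r = 2·(1/2)^2 = 1/2).
Hamilton's rule: n·r·B > C, so the trait is favored while C < n·r·B = 5·0.5·0.542 = 1.355.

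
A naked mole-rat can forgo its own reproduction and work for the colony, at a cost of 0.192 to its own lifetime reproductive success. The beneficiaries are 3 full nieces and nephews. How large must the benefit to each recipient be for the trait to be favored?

r to a full niece or nephew = 1/4 (full aunt/uncle↔niece/nephew: two paths of length 3 through the shared grandparent pair: r = 2·(1/2)^3 = 1/4).
Hamilton's rule with n recipients of equal r: n·r·B > C, so B > C/(n·r) = 0.192/(3·0.25) = 0.256.

0.256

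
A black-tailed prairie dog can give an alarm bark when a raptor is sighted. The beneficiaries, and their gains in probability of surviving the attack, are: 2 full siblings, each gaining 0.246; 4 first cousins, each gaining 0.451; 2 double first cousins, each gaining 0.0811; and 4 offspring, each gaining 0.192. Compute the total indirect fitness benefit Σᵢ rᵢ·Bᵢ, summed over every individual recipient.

0.89605

r to a full sibling = 1/2 (full sibs share both parents — two paths of length 2: r = 2·(1/2)^2 = 1/2).
r to a first cousin = 1/8 (first cousins share one grandparent pair — two paths of length 4: r = 2·(1/2)^4 = 1/8).
r to a double first cousin = 0.25 (double first cousins share both grandparent pairs — four paths of length 4: r = 4·(1/2)^4 = 1/4).
r to an offspring = 1/2 (one parent–offspring link: r = (1/2)^1 = 1/2).
Summing one r·B term per recipient: 2·0.5·0.246 + 4·0.125·0.451 + 2·0.25·0.0811 + 4·0.5·0.192 = 0.89605.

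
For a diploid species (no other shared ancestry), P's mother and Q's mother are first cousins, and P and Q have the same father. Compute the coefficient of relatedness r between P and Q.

Relatedness sums over independent paths through distinct common ancestors.
P and Q are related in two ways: second cousins through their mothers (r = 1/32) and half-sibs through their shared father (r = 1/4).
r = 1/32 + 1/4 = 0.28125.

0.28125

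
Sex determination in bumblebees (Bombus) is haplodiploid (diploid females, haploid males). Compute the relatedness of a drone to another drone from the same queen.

Haploid brothers each carry a random half of the queen's diploid genome, so on average they share half: r = 1/2.

0.5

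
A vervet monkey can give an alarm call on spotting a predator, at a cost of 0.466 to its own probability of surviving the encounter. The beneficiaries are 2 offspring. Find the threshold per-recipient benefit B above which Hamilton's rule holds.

0.466

r to an offspring = 1/2 (one parent–offspring link: r = (1/2)^1 = 1/2).
Hamilton's rule with n recipients of equal r: n·r·B > C, so B > C/(n·r) = 0.466/(2·0.5) = 0.466.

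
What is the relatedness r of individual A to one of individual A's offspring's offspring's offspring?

0.125

Each parent–offspring link contributes a factor of 1/2, and independent paths through distinct common ancestors add.
Three parent–offspring links: r = (1/2)^3 = 1/8.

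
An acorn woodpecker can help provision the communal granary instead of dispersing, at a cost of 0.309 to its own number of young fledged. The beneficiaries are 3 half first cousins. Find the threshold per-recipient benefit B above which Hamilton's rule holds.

r to a half first cousin = 0.0625 (half first cousins share one grandparent — one path of length 4: r = (1/2)^4 = 1/16).
Hamilton's rule with n recipients of equal r: n·r·B > C, so B > C/(n·r) = 0.309/(3·0.0625) = 1.648.

1.648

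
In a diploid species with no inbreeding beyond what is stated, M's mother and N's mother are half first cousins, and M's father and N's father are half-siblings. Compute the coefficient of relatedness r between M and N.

Independent pedigree routes through distinct common ancestors add.
M and N are related in two ways: half second cousins through their mothers (r = 1/64) and half first cousins through their fathers (r = 1/16).
r = 1/64 + 1/16 = 0.078125.

0.078125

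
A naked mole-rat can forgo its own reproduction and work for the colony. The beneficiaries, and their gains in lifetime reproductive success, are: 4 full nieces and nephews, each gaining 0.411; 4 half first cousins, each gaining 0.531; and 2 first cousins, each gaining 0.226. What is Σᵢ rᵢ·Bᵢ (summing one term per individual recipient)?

0.60025

r to a full niece or nephew = 0.25 (full aunt/uncle↔niece/nephew: two paths of length 3 through the shared grandparent pair: r = 2·(1/2)^3 = 1/4).
r to a half first cousin = 1/16 (half first cousins share one grandparent — one path of length 4: r = (1/2)^4 = 1/16).
r to a first cousin = 1/8 (first cousins share one grandparent pair — two paths of length 4: r = 2·(1/2)^4 = 1/8).
Summing one r·B term per recipient: 4·0.25·0.411 + 4·0.0625·0.531 + 2·0.125·0.226 = 0.60025.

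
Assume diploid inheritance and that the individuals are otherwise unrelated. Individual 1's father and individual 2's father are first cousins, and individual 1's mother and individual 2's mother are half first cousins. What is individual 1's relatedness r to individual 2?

0.046875

Wright's path rule: contributions from independent ancestry routes add.
Individual 1 and individual 2 are related in two ways: second cousins through their fathers (r = 1/32) and half second cousins through their mothers (r = 1/64).
r = 1/32 + 1/64 = 3/64 = 0.046875.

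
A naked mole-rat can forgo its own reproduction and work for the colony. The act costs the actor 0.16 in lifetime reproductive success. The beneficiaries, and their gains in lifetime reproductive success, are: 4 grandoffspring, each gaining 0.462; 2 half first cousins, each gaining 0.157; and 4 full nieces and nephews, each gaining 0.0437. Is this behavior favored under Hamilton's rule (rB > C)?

Yes

Hamilton's rule: the trait is favored when the sum of r·B over every recipient exceeds the actor's cost C.
r to a grandoffspring = 0.25 (two parent–offspring links: r = (1/2)^2 = 1/4).
r to a half first cousin = 1/16 (half first cousins share one grandparent — one path of length 4: r = (1/2)^4 = 1/16).
r to a full niece or nephew = 1/4 (full aunt/uncle↔niece/nephew: two paths of length 3 through the shared grandparent pair: r = 2·(1/2)^3 = 1/4).
Summing one r·B term per recipient: 4·0.25·0.462 + 2·0.0625·0.157 + 4·0.25·0.0437 = 0.525325.
0.525325 > 0.16: the indirect benefit exceeds the cost.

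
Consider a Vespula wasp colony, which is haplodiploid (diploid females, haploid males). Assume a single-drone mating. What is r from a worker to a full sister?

Haplodiploid full sisters inherit their father's entire haploid genome identically (contributing 1/2) and on average half of their mother's contribution (1/2 · 1/2 = 1/4); r = 1/2 + 1/4 = 3/4.

0.75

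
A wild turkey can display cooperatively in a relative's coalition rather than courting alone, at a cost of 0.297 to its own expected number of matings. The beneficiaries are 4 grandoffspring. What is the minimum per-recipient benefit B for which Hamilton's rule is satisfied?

r to a grandoffspring = 0.25 (two parent–offspring links: r = (1/2)^2 = 1/4).
Hamilton's rule with n recipients of equal r: n·r·B > C, so B > C/(n·r) = 0.297/(4·0.25) = 0.297.

0.297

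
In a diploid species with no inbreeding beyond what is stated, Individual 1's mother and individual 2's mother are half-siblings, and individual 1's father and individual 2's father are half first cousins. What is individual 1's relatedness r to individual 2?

0.078125

With two independent routes of shared ancestry, r is the sum of the two contributions.
Individual 1 and individual 2 are related in two ways: half first cousins through their mothers (r = 1/16) and half second cousins through their fathers (r = 1/64).
r = 1/16 + 1/64 = 5/64 = 0.078125.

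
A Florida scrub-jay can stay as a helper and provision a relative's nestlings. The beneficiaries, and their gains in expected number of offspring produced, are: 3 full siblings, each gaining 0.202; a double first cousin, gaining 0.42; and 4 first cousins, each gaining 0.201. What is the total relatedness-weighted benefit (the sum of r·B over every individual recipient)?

0.5085

r to a full sibling = 0.5 (full sibs share both parents — two paths of length 2: r = 2·(1/2)^2 = 1/2).
r to a double first cousin = 0.25 (double first cousins share both grandparent pairs — four paths of length 4: r = 4·(1/2)^4 = 1/4).
r to a first cousin = 0.125 (first cousins share one grandparent pair — two paths of length 4: r = 2·(1/2)^4 = 1/8).
Summing one r·B term per recipient: 3·0.5·0.202 + 1·0.25·0.42 + 4·0.125·0.201 = 0.5085.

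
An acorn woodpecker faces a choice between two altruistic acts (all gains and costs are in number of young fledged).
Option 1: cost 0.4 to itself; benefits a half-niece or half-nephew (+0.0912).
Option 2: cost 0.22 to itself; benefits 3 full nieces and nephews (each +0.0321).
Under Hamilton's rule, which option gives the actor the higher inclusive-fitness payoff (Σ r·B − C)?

Option 2

Option 1: r to a half-niece or half-nephew = 0.125.
Option 1: Σ r·B − C = (1·0.125·0.0912) − 0.4 = -0.3886.
Option 2: r to a full niece or nephew = 0.25.
Option 2: Σ r·B − C = (3·0.25·0.0321) − 0.22 = -0.195925.
Option 2 has the higher net inclusive-fitness payoff.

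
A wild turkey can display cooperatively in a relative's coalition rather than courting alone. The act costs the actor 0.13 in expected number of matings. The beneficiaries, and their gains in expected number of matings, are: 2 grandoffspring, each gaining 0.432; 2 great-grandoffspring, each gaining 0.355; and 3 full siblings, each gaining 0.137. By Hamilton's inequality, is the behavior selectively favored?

Hamilton's rule: the trait is favored when the sum of r·B over every recipient exceeds the actor's cost C.
r to a grandoffspring = 1/4 (two parent–offspring links: r = (1/2)^2 = 1/4).
r to a great-grandoffspring = 1/8 (three parent–offspring links: r = (1/2)^3 = 1/8).
r to a full sibling = 0.5 (full sibs share both parents — two paths of length 2: r = 2·(1/2)^2 = 1/2).
Summing one r·B term per recipient: 2·0.25·0.432 + 2·0.125·0.355 + 3·0.5·0.137 = 0.51025.
0.51025 > 0.13: the indirect benefit exceeds the cost.

Yes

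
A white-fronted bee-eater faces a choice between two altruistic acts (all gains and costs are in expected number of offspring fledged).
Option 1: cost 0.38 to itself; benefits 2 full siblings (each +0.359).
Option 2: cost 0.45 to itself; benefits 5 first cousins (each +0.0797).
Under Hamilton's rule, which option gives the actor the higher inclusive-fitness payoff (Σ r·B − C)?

Option 1

Option 1: r to a full sibling = 0.5.
Option 1: Σ r·B − C = (2·0.5·0.359) − 0.38 = -0.021.
Option 2: r to a first cousin = 0.125.
Option 2: Σ r·B − C = (5·0.125·0.0797) − 0.45 = -0.4001875.
Option 1 has the higher net inclusive-fitness payoff.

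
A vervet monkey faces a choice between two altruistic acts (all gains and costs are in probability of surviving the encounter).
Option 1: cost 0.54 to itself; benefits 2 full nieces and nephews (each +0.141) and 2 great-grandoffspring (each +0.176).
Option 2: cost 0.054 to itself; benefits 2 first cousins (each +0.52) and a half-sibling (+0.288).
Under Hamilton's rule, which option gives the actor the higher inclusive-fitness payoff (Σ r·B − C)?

Option 1: r to a full niece or nephew = 0.25.
Option 1: r to a great-grandoffspring = 0.125.
Option 1: Σ r·B − C = (2·0.25·0.141 + 2·0.125·0.176) − 0.54 = -0.4255.
Option 2: r to a first cousin = 0.125.
Option 2: r to a half-sibling = 0.25.
Option 2: Σ r·B − C = (2·0.125·0.52 + 1·0.25·0.288) − 0.054 = 0.148.
Option 2 has the higher net inclusive-fitness payoff.

Option 2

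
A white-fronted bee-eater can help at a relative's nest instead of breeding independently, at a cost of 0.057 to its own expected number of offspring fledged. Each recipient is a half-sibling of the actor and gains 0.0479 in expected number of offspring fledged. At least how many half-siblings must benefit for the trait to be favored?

r to a half-sibling = 0.25 (half-sibs share one parent — one path of length 2: r = (1/2)^2 = 1/4).
Hamilton's rule: n·r·B > C  ⇒  n > C/(r·B) = 0.057/(0.25·0.0479) = 4.76.
The smallest integer exceeding 4.76 is 5.

5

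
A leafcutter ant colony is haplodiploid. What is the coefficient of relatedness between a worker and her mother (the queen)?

One meiotic link between diploid queen and diploid daughter: r = 1/2.

0.5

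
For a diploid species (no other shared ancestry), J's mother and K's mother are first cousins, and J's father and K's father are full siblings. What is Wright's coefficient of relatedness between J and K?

0.15625

With two independent routes of shared ancestry, r is the sum of the two contributions.
J and K are related in two ways: second cousins through their mothers (r = 1/32) and first cousins through their fathers (r = 1/8).
r = 1/32 + 1/8 = 5/32 = 0.15625.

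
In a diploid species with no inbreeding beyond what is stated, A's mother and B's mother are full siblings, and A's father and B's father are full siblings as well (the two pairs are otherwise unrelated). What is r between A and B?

0.25

Independent pedigree routes through distinct common ancestors add.
A and B are related in two ways: first cousins through their mothers (r = 1/8) and first cousins through their fathers (r = 1/8) — i.e. double first cousins.
r = 1/8 + 1/8 = 1/4 = 0.25.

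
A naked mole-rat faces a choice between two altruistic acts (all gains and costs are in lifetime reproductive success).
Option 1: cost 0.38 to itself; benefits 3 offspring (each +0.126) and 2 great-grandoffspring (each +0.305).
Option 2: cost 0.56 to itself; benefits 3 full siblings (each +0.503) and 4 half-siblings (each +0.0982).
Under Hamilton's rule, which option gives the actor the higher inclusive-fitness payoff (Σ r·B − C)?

Option 2

Option 1: r to an offspring = 0.5.
Option 1: r to a great-grandoffspring = 0.125.
Option 1: Σ r·B − C = (3·0.5·0.126 + 2·0.125·0.305) − 0.38 = -0.11475.
Option 2: r to a full sibling = 0.5.
Option 2: r to a half-sibling = 0.25.
Option 2: Σ r·B − C = (3·0.5·0.503 + 4·0.25·0.0982) − 0.56 = 0.2927.
Option 2 has the higher net inclusive-fitness payoff.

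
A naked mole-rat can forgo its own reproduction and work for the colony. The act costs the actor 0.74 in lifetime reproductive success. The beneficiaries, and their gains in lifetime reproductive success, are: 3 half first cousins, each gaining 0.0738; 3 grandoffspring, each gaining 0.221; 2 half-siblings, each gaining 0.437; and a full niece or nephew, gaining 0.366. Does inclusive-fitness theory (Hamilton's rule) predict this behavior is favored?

No

Hamilton's rule: the trait is favored when the sum of r·B over every recipient exceeds the actor's cost C.
r to a half first cousin = 1/16 (half first cousins share one grandparent — one path of length 4: r = (1/2)^4 = 1/16).
r to a grandoffspring = 0.25 (two parent–offspring links: r = (1/2)^2 = 1/4).
r to a half-sibling = 0.25 (half-sibs share one parent — one path of length 2: r = (1/2)^2 = 1/4).
r to a full niece or nephew = 1/4 (full aunt/uncle↔niece/nephew: two paths of length 3 through the shared grandparent pair: r = 2·(1/2)^3 = 1/4).
Summing one r·B term per recipient: 3·0.0625·0.0738 + 3·0.25·0.221 + 2·0.25·0.437 + 1·0.25·0.366 = 0.4895875.
0.4895875 < 0.74: the indirect benefit is less than the cost.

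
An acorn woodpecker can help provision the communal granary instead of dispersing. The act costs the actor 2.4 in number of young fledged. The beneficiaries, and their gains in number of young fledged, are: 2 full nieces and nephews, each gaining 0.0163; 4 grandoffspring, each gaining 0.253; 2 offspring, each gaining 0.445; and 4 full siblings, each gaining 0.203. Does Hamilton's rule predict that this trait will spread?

No

Hamilton's rule: the trait is favored when the sum of r·B over every recipient exceeds the actor's cost C.
r to a full niece or nephew = 1/4 (full aunt/uncle↔niece/nephew: two paths of length 3 through the shared grandparent pair: r = 2·(1/2)^3 = 1/4).
r to a grandoffspring = 0.25 (two parent–offspring links: r = (1/2)^2 = 1/4).
r to an offspring = 0.5 (one parent–offspring link: r = (1/2)^1 = 1/2).
r to a full sibling = 1/2 (full sibs share both parents — two paths of length 2: r = 2·(1/2)^2 = 1/2).
Summing one r·B term per recipient: 2·0.25·0.0163 + 4·0.25·0.253 + 2·0.5·0.445 + 4·0.5·0.203 = 1.11215.
1.11215 < 2.4: the indirect benefit is less than the cost.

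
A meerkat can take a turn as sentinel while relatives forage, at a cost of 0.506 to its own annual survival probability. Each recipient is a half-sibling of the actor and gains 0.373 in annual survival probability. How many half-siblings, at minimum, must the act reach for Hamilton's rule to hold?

6

r to a half-sibling = 0.25 (half-sibs share one parent — one path of length 2: r = (1/2)^2 = 1/4).
Hamilton's rule: n·r·B > C  ⇒  n > C/(r·B) = 0.506/(0.25·0.373) = 5.426.
The smallest integer exceeding 5.426 is 6.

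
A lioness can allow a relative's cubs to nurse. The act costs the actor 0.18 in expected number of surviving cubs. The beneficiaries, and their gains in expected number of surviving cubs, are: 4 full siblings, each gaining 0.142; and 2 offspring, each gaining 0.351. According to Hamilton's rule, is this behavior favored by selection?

Yes

Hamilton's rule: the trait is favored when the sum of r·B over every recipient exceeds the actor's cost C.
r to a full sibling = 0.5 (full sibs share both parents — two paths of length 2: r = 2·(1/2)^2 = 1/2).
r to an offspring = 0.5 (one parent–offspring link: r = (1/2)^1 = 1/2).
Summing one r·B term per recipient: 4·0.5·0.142 + 2·0.5·0.351 = 0.635.
0.635 > 0.18: the indirect benefit exceeds the cost.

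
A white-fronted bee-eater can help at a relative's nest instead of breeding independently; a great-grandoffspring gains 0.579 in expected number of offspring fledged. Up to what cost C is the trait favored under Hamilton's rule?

r to a great-grandoffspring = 1/8 (three parent–offspring links: r = (1/2)^3 = 1/8).
Hamilton's rule: n·r·B > C, so the trait is favored while C < n·r·B = 1·0.125·0.579 = 0.072375.

0.072375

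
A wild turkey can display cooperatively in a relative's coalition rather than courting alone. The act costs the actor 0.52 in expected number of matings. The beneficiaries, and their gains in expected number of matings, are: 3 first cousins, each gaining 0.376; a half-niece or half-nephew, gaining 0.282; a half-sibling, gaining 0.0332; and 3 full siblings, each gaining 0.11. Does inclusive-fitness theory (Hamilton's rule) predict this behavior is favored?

No

Hamilton's rule: the trait is favored when the sum of r·B over every recipient exceeds the actor's cost C.
r to a first cousin = 1/8 (first cousins share one grandparent pair — two paths of length 4: r = 2·(1/2)^4 = 1/8).
r to a half-niece or half-nephew = 0.125 (half-aunt/uncle↔niece/nephew: one path of length 3: r = (1/2)^3 = 1/8).
r to a half-sibling = 1/4 (half-sibs share one parent — one path of length 2: r = (1/2)^2 = 1/4).
r to a full sibling = 1/2 (full sibs share both parents — two paths of length 2: r = 2·(1/2)^2 = 1/2).
Summing one r·B term per recipient: 3·0.125·0.376 + 1·0.125·0.282 + 1·0.25·0.0332 + 3·0.5·0.11 = 0.34955.
0.34955 < 0.52: the indirect benefit is less than the cost.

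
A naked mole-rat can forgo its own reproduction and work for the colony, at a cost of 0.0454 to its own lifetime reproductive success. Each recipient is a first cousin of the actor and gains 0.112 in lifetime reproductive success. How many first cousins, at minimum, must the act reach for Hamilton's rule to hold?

r to a first cousin = 0.125 (first cousins share one grandparent pair — two paths of length 4: r = 2·(1/2)^4 = 1/8).
Hamilton's rule: n·r·B > C  ⇒  n > C/(r·B) = 0.0454/(0.125·0.112) = 3.243.
The smallest integer exceeding 3.243 is 4.

4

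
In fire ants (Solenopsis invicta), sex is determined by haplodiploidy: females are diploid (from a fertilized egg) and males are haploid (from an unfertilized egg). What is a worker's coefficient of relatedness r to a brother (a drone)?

Her haploid brother carries none of their father's genes and a random half of their mother's genome; that half matches the maternal half of her own genome with probability 1/2: r = 1/2 · 1/2 = 1/4.

0.25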